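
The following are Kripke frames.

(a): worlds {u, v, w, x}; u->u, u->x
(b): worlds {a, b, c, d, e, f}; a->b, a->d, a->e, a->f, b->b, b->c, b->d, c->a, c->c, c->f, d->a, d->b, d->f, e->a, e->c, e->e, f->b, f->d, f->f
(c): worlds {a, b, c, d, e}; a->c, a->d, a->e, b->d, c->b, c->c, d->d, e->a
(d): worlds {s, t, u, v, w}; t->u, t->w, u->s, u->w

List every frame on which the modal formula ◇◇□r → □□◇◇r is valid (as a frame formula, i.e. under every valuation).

(b)

Frame correspondent (Sahlqvist): ∀x ∀y ∀z ((xR²y ∧ xR²z) → ∃w (yRw ∧ zR²w)) — i.e. a generalized confluence (Geach) condition.
(a): fails — uR²u, uR²x but no t with uRt and xR²t.
(b): ✓.
(c): fails — aR²c, aR²b but no w with cRw and bR²w.
(d): fails — tR²s, tR²s but no w* with sRw* and sR²w*.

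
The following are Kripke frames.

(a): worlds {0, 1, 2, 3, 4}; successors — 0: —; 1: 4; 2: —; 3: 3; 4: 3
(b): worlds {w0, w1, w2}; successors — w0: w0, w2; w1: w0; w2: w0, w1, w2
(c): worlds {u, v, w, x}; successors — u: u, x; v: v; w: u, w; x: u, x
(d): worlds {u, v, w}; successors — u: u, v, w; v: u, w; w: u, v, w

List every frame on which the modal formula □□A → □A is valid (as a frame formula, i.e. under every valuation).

The schema corresponds to density: ∀x ∀y (Rxy → ∃z (Rxz ∧ Rzy)).
(a): fails — R14 but no z with R1z and Rz4.
(b): ✓.
(c): ✓.
(d): ✓.

(b), (c), (d)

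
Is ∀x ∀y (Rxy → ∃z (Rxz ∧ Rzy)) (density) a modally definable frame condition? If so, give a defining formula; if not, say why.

Yes: it is density, defined by the C4 schema □□p → □p.
Suppose □□p→□p is valid. Take Rxy and set V(p)={w : xR²w}. Then □□p at x, so □p at x, so p at y, i.e. ∃z(Rxz∧Rzy).

Yes — defined by □□p → □p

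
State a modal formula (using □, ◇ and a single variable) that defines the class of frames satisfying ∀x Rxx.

□r → r

A defining formula is □r → r (the T axiom).
Suppose □r→r is valid. At any x set V(r)={w : Rxw}. Then □r holds at x, so r holds at x, i.e. Rxx.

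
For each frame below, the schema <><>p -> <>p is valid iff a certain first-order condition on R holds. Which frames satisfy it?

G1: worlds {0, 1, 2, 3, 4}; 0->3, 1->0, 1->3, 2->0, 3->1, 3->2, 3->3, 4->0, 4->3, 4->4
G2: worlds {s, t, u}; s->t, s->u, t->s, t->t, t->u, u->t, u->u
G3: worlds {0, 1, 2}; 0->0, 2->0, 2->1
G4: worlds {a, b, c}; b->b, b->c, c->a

The schema corresponds to transitivity: forall x forall y forall z (Rxy & Ryz -> Rxz).
G1: fails — R32 and R20 but not R30.
G2: fails — Rut and Rts but not Rus.
G3: holds.
G4: fails — Rbc and Rca but not Rba.
Valid on: G3.

G3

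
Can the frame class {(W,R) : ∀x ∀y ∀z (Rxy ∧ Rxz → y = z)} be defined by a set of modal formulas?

This is a Sahlqvist condition; the CD axiom ◇r → □r defines it.

Yes, by ◇r → □r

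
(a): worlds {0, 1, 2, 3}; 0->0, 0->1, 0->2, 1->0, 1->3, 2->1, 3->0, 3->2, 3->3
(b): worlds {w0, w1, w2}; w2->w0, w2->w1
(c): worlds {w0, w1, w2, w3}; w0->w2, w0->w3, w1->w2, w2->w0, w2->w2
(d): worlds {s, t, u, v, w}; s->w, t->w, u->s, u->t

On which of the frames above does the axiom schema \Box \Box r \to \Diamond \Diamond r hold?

Frame correspondent (Sahlqvist): \forall x \exists w (x R^2 w \wedge x R^2 w) — i.e. a generalized confluence (Geach) condition.
(a): holds.
(b): fails — at w0 but no w with w0R²w and w0R²w.
(c): fails — at w3 but no w with w3R²w and w3R²w.
(d): fails — at s but no w* with sR²w* and sR²w*.
Valid on: (a).

(a)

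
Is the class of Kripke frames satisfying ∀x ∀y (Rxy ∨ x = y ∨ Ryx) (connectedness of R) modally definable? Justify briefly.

No — not modally definable

Modal frame validity is preserved under disjoint unions.
Take 4 disjoint single-world reflexive frames: each is trivially connected, but their disjoint union has 4 worlds with no edge between distinct components, so it is not connected.
So no modal formula (or set of formulas) defines exactly the connected frames.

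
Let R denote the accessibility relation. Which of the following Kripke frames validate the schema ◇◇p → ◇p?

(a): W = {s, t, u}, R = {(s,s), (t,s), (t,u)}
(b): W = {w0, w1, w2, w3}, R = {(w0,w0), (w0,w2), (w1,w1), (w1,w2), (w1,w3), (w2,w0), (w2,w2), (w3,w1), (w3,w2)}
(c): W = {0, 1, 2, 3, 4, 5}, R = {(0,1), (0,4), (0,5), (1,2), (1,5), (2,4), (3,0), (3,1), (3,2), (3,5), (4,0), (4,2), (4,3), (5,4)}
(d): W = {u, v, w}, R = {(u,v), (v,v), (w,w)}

The schema corresponds to transitivity: ∀x ∀y ∀z (Rxy ∧ Ryz → Rxz).
(a): ✓.
(b): fails — Rw1w2 and Rw2w0 but not Rw1w0.
(c): fails — R32 and R24 but not R34.
(d): ✓.
Valid on: (a), (d).

(a), (d)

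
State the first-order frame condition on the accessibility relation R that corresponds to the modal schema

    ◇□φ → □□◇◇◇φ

This is a Sahlqvist (Geach-type) schema ◇^1□^1φ → □^2◇^3φ.
Minimal-valuation argument: fix x; take any y with xR^1y and any z with xR^2z. Set V(φ) to the set of worlds R-reachable from y in exactly 1 step. Then □^1φ holds at y, so the antecedent holds at x; validity forces ◇^3φ at z, giving a w with zR^3w and yR^1w.
First-order correspondent: ∀x ∀y ∀z ((xRy ∧ xR²z) → ∃w (yRw ∧ zR³w)).

∀x ∀y ∀z ((xRy ∧ xR²z) → ∃w (yRw ∧ zR³w))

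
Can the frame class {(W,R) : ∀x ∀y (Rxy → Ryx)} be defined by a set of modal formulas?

Definable; p → □◇p defines it

Yes: it is symmetry, defined by the B schema p → □◇p.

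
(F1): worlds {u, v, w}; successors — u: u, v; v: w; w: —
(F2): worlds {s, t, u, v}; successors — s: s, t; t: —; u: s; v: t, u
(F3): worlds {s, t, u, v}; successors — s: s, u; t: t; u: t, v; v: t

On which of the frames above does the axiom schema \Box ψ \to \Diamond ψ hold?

(F3)

This is the axiom for seriality; its first-order frame correspondent is \forall x \exists y Rxy.
(F1): fails — world w has no successor.
(F2): fails — world t has no successor.
(F3): satisfies the condition.
Valid on: (F3).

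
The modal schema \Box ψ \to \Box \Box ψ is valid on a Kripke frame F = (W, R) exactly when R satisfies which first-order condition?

Suppose □ψ→□□ψ is valid. Take Rxy, Ryz and set V(ψ)={w : Rxw}. Then □ψ at x, so □□ψ at x, so □ψ at y, so ψ at z, i.e. Rxz.

transitivity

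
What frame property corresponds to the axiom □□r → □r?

Density

Suppose □□r→□r is valid. Take Rxy and set V(r)={w : xR²w}. Then □□r at x, so □r at x, so r at y, i.e. ∃z(Rxz∧Rzy).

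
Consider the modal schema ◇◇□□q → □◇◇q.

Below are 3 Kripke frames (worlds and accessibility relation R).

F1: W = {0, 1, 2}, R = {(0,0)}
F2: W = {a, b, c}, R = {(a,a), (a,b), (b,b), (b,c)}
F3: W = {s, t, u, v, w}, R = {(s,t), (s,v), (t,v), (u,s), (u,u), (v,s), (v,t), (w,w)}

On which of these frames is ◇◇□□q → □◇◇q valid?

Frame correspondent (Sahlqvist): ∀x ∀y ∀z ((xR²y ∧ xRz) → ∃w (yR²w ∧ zR²w)) — i.e. a generalized confluence (Geach) condition.
F1: ✓.
F2: fails — aR²c, aRa but no w with cR²w and aR²w.
F3: ✓.

F1, F3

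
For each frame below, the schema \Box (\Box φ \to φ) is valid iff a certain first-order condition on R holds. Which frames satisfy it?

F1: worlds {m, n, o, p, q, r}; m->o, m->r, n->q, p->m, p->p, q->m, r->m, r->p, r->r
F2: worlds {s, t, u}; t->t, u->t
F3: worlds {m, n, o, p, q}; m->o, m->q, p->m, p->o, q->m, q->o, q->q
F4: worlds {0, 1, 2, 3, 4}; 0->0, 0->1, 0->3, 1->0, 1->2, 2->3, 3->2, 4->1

F2

This is the axiom for shift-reflexivity; its first-order frame correspondent is \forall x \forall y (Rxy \to Ryy).
F1: fails — Rpm but not Rmm.
F2: holds.
F3: fails — Rpm but not Rmm.
F4: fails — R32 but not R22.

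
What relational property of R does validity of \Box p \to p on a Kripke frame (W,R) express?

Suppose □p→p is valid. At any x set V(p)={w : Rxw}. Then □p holds at x, so p holds at x, i.e. Rxx.
The converse is a direct semantic check.
So the correspondent is reflexivity.

reflexivity: \forall x Rxx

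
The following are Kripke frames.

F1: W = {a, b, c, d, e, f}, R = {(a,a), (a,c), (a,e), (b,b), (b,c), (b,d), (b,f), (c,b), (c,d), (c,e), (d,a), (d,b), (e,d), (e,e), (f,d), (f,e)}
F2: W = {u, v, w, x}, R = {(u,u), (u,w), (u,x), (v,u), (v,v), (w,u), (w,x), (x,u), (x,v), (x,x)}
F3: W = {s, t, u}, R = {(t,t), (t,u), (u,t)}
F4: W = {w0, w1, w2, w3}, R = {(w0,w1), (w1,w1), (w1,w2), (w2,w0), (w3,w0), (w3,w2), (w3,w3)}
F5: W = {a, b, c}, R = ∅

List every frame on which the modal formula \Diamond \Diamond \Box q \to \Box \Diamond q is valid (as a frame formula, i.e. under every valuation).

F2, F3, F5

Frame correspondent (Sahlqvist): \forall x \forall y \forall z ((x R^2 y \wedge xRz) \to \exists w (yRw \wedge zRw)) — i.e. a generalized confluence (Geach) condition.
F1: fails — aR²d, aRe but no w with dRw and eRw.
F2: ✓.
F3: ✓.
F4: fails — w0R²w2, w0Rw1 but no w with w2Rw and w1Rw.
F5: ✓.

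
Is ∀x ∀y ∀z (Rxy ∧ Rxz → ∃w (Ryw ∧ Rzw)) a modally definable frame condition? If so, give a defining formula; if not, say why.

Yes — defined by ◇□q → □◇q

This is a Sahlqvist condition; the .2 axiom ◇□q → □◇q defines it.
Suppose ◇□q→□◇q is valid. Take Rxy, Rxz and set V(q)={w : Ryw}. Then □q at y so ◇□q at x, so □◇q at x, so ◇q at z, giving w with Rzw and Ryw.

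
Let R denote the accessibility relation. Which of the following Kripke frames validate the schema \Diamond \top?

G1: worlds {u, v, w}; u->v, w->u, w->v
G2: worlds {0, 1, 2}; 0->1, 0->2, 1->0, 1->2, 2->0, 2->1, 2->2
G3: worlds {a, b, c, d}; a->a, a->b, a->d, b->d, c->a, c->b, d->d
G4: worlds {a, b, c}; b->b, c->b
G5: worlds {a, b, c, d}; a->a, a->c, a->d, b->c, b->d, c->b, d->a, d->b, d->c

G2, G3, G5

This is the axiom for seriality; its first-order frame correspondent is \forall x \exists y Rxy.
G1: fails — world v has no successor.
G2: condition met.
G3: condition met.
G4: fails — world a has no successor.
G5: condition met.
Valid on: G2, G3, G5.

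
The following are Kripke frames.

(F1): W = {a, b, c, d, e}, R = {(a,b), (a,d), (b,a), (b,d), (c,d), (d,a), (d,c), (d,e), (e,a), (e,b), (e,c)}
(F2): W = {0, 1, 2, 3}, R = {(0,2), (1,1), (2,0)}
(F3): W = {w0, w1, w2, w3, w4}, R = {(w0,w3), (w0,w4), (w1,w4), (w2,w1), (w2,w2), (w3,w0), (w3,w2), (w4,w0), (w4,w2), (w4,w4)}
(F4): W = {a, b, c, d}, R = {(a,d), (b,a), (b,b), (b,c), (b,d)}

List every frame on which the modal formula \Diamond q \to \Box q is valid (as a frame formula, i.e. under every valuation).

The schema corresponds to partial functionality: \forall x \forall y \forall z (Rxy \wedge Rxz \to y = z).
(F1): fails — a sees both b and d.
(F2): satisfies the condition.
(F3): fails — w0 sees both w3 and w4.
(F4): fails — b sees both a and b.

(F2)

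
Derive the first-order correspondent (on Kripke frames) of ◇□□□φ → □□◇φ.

∀x ∀y ∀z ((xRy ∧ xR²z) → ∃w (yR³w ∧ zRw))

This is a Sahlqvist (Geach-type) schema ◇^1□^3φ → □^2◇^1φ.
Minimal-valuation argument: fix x; take any y with xR^1y and any z with xR^2z. Set V(φ) to the set of worlds R-reachable from y in exactly 3 steps. Then □^3φ holds at y, so the antecedent holds at x; validity forces ◇^1φ at z, giving a w with zR^1w and yR^3w.
First-order correspondent: ∀x ∀y ∀z ((xRy ∧ xR²z) → ∃w (yR³w ∧ zRw)).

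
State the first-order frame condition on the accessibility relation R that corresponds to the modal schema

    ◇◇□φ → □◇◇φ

This is a Sahlqvist (Geach-type) schema ◇^2□^1φ → □^1◇^2φ.
Minimal-valuation argument: fix x; take any y with xR^2y and any z with xR^1z. Set V(φ) to the set of worlds R-reachable from y in exactly 1 step. Then □^1φ holds at y, so the antecedent holds at x; validity forces ◇^2φ at z, giving a w with zR^2w and yR^1w.
First-order correspondent: ∀x ∀y ∀z ((xR²y ∧ xRz) → ∃w (yRw ∧ zR²w)).

∀x ∀y ∀z ((xR²y ∧ xRz) → ∃w (yRw ∧ zR²w))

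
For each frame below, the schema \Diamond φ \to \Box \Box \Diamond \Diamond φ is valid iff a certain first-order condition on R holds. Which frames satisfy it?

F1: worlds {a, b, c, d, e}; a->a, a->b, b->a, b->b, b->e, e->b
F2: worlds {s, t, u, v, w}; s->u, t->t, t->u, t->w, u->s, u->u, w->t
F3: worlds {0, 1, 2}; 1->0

F1, F3

This is the axiom for a generalized confluence (Geach) condition; its first-order frame correspondent is \forall x \forall y \forall z ((xRy \wedge x R^2 z) \to \exists w (y = w \wedge z R^2 w)).
F1: holds.
F2: fails — tRt, tR²s but no w* with t=w* and sR²w*.
F3: holds.
Valid on: F1, F3.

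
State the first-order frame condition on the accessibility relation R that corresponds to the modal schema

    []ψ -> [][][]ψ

This is a Sahlqvist (Geach-type) schema ◇^0□^1ψ → □^3◇^0ψ.
Minimal-valuation argument: fix x; take any y with xR^0y and any z with xR^3z. Set V(ψ) to the set of worlds R-reachable from y in exactly 1 step. Then □^1ψ holds at y, so the antecedent holds at x; validity forces ◇^0ψ at z, giving a w with zR^0w and yR^1w.
First-order correspondent: forall x forall z (x R^3 z -> exists w (xRw & z = w)).

forall x forall z (x R^3 z -> exists w (xRw & z = w))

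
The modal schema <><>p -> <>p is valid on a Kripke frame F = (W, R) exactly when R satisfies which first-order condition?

This schema is equivalent to the 4 axiom □p → □□p.
Its frame correspondent is transitivity — forall x forall y forall z (Rxy & Ryz -> Rxz).

Transitivity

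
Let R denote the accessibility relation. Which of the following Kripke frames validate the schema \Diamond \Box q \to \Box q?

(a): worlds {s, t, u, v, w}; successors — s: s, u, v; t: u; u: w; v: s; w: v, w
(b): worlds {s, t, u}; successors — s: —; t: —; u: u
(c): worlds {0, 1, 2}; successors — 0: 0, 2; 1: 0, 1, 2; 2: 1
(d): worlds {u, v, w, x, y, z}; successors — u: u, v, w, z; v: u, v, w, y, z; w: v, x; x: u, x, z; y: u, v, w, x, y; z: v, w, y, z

This is the axiom for the Euclidean property; its first-order frame correspondent is \forall x \forall y \forall z (Rxy \wedge Rxz \to Ryz).
(a): fails — Rsv and Rsv but not Rvv.
(b): condition met.
(c): fails — R02 and R00 but not R20.
(d): fails — Ruw and Ruu but not Rwu.

(b)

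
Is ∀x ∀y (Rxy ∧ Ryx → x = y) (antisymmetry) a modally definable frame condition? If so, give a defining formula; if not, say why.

If a class were modally definable it would be closed under surjective bounded morphisms (Goldblatt–Thomason).
The 6-cycle (worlds 0,1,2,3,4,5 with 0→1→2→3→4→5→0) is antisymmetric. Sending even-indexed worlds to • and odd-indexed worlds to ∘ is a surjective bounded morphism onto the two-world frame with •↔∘, which is not antisymmetric.
So the class is not modally definable.

No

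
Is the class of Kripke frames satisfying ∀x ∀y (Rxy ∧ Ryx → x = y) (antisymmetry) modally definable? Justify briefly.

Any modally definable frame class is closed under surjective bounded morphisms.
The 6-cycle (worlds 0,1,2,3,4,5 with 0→1→2→3→4→5→0) is antisymmetric. Sending even-indexed worlds to s and odd-indexed worlds to t is a surjective bounded morphism onto the two-world frame with s↔t, which is not antisymmetric.
So no modal formula (or set of formulas) defines exactly the antisymmetric frames.

No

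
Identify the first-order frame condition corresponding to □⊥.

This is the Ver axiom.
It corresponds to emptiness of R: ∀x ∀y ¬Rxy.

emptiness of R: ∀x ∀y ¬Rxy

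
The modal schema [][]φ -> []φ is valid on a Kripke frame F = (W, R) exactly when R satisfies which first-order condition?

Suppose □□φ→□φ is valid. Take Rxy and set V(φ)={w : xR²w}. Then □□φ at x, so □φ at x, so φ at y, i.e. ∃z(Rxz∧Rzy).

Density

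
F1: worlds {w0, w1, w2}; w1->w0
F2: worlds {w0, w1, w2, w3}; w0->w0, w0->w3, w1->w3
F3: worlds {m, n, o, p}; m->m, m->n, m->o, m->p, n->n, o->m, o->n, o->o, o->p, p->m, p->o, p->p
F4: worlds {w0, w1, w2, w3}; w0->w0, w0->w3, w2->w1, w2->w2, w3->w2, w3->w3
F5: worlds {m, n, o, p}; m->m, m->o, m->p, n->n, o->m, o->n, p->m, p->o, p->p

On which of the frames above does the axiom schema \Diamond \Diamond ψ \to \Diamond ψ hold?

This is the axiom for transitivity; its first-order frame correspondent is \forall x \forall y \forall z (Rxy \wedge Ryz \to Rxz).
F1: holds.
F2: holds.
F3: fails — Rpm and Rmn but not Rpn.
F4: fails — Rw3w2 and Rw2w1 but not Rw3w1.
F5: fails — Rom and Rmo but not Roo.

F1, F2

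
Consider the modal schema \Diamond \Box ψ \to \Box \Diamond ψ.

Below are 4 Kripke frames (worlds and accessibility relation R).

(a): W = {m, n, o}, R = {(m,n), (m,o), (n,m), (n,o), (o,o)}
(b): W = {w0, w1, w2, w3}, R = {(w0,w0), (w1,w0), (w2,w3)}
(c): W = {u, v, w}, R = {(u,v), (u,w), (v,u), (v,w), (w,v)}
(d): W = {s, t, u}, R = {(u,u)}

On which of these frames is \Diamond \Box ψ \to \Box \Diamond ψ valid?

The schema corresponds to convergence: \forall x \forall y \forall z (Rxy \wedge Rxz \to \exists w (Ryw \wedge Rzw)).
(a): satisfies the condition.
(b): fails — Rw2w3 and Rw2w3 but w3 and w3 have no common successor.
(c): fails — Ruv and Ruw but v and w have no common successor.
(d): satisfies the condition.
Valid on: (a), (d).

(a), (d)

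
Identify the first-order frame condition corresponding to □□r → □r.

Suppose □□r→□r is valid. Take Rxy and set V(r)={w : xR²w}. Then □□r at x, so □r at x, so r at y, i.e. ∃z(Rxz∧Rzy).

Density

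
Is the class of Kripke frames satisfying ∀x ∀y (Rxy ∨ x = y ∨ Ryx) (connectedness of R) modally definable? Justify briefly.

Not modally definable

If a class were modally definable it would be closed under disjoint unions (Goldblatt–Thomason).
Take 3 disjoint single-world reflexive frames: each is trivially connected, but their disjoint union has 3 worlds with no edge between distinct components, so it is not connected.
So the class is not modally definable.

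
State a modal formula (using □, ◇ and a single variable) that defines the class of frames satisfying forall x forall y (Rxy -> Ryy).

The condition is shift-reflexivity. The T□ schema □(□p → p) defines it.

□(□p → p)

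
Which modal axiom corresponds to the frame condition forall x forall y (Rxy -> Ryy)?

□(□q → q)

This is shift-reflexivity; the standard corresponding axiom is T□: □(□q → q).
Suppose □(□q→q) is valid. Take Rxy and set V(q)={w : Ryw}. Then at y, □q holds; since □(□q→q) at x, □q→q at y, so q at y, i.e. Ryy.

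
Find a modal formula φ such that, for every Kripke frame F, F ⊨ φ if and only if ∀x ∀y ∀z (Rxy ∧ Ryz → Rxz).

This is transitivity; the standard corresponding axiom is 4: □p → □□p.
Suppose □p→□□p is valid. Take Rxy, Ryz and set V(p)={w : Rxw}. Then □p at x, so □□p at x, so □p at y, so p at z, i.e. Rxz.

□p → □□p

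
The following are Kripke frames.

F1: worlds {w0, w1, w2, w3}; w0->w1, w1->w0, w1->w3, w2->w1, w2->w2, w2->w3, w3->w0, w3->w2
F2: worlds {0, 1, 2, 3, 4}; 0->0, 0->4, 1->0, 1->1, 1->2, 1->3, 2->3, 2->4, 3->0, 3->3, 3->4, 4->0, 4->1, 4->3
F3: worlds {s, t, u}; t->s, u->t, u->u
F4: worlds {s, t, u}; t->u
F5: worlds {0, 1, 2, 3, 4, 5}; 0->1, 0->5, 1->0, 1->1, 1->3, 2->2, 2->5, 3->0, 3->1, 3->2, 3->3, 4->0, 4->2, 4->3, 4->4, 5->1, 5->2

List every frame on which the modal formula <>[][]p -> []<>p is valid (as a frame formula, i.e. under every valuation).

The schema corresponds to a generalized confluence (Geach) condition: forall x forall y forall z ((xRy & xRz) -> exists w (y R^2 w & zRw)).
F1: fails — w1Rw0, w1Rw0 but no w with w0R²w and w0Rw.
F2: condition met.
F3: fails — tRs, tRs but no w with sR²w and sRw.
F4: fails — tRu, tRu but no w with uR²w and uRw.
F5: condition met.
Valid on: F2, F5.

F2, F5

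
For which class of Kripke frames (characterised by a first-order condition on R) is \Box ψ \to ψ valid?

reflexivity

Suppose □ψ→ψ is valid. At any x set V(ψ)={w : Rxw}. Then □ψ holds at x, so ψ holds at x, i.e. Rxx.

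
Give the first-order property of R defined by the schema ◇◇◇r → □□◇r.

∀x ∀y ∀z ((xR³y ∧ xR²z) → ∃w (y = w ∧ zRw))

This is a Sahlqvist (Geach-type) schema ◇^3□^0r → □^2◇^1r.
First-order correspondent: ∀x ∀y ∀z ((xR³y ∧ xR²z) → ∃w (y = w ∧ zRw)).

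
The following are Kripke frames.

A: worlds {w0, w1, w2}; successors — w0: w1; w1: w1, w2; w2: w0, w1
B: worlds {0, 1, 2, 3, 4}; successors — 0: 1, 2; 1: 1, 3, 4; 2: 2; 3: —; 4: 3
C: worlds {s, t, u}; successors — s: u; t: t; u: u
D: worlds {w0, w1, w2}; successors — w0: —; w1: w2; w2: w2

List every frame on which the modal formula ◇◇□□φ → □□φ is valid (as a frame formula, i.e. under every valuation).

C, D

This is the axiom for a generalized confluence (Geach) condition; its first-order frame correspondent is ∀x ∀y ∀z ((xR²y ∧ xR²z) → ∃w (yR²w ∧ z = w)).
A: fails — w1R²w0, w1R²w0 but no w with w0R²w and w0=w.
B: fails — 0R²1, 0R²2 but no w with 1R²w and 2=w.
C: holds.
D: holds.
Valid on: C, D.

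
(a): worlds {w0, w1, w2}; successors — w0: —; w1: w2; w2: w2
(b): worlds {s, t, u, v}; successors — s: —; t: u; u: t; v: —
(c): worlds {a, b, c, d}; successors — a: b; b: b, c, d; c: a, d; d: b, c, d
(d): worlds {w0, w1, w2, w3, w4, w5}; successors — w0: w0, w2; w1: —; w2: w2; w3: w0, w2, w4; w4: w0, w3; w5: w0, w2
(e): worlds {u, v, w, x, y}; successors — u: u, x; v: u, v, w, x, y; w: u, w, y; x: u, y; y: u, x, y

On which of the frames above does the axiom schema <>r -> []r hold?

This is the axiom for partial functionality; its first-order frame correspondent is forall x forall y forall z (Rxy & Rxz -> y = z).
(a): ✓.
(b): ✓.
(c): fails — b sees both b and c.
(d): fails — w0 sees both w0 and w2.
(e): fails — u sees both u and x.
Valid on: (a), (b).

(a), (b)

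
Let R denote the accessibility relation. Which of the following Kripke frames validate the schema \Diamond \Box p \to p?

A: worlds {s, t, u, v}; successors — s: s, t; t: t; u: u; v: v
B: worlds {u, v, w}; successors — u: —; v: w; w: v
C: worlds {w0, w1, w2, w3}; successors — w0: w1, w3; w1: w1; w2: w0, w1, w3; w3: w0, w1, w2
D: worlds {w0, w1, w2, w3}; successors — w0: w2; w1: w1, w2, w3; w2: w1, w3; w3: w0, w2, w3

This is the axiom for symmetry; its first-order frame correspondent is \forall x \forall y (Rxy \to Ryx).
A: fails — Rst but not Rts.
B: condition met.
C: fails — Rw3w1 but not Rw1w3.
D: fails — Rw1w3 but not Rw3w1.
Valid on: B.

B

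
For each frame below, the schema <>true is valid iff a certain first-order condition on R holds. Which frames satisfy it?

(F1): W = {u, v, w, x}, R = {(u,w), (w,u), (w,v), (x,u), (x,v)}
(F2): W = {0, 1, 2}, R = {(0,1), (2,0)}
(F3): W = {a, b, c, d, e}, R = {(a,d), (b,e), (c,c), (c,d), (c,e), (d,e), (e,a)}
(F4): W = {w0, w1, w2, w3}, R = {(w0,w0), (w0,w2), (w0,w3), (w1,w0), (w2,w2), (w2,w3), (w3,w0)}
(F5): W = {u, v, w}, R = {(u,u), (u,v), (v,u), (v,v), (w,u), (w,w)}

The schema corresponds to seriality: forall x exists y Rxy.
(F1): fails — world v has no successor.
(F2): fails — world 1 has no successor.
(F3): condition met.
(F4): condition met.
(F5): condition met.
Valid on: (F3), (F4), (F5).

(F3), (F4), (F5)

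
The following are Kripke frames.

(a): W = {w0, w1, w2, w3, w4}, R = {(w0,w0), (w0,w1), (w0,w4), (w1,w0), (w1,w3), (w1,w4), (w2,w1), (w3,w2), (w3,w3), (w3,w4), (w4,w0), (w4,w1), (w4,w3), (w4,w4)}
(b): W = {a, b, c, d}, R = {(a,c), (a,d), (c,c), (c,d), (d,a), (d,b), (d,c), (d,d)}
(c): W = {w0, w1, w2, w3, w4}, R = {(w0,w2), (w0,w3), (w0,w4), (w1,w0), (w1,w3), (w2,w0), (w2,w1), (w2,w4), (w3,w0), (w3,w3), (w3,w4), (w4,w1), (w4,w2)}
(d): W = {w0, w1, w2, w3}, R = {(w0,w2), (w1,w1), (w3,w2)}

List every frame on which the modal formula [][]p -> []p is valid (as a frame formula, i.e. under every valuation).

(b)

The schema corresponds to density: forall x forall y (Rxy -> exists z (Rxz & Rzy)).
(a): fails — Rw2w1 but no z with Rw2z and Rzw1.
(b): satisfies the condition.
(c): fails — Rw4w2 but no z with Rw4z and Rzw2.
(d): fails — Rw0w2 but no z with Rw0z and Rzw2.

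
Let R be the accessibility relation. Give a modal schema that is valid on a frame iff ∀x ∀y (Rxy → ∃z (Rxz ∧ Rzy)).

□□q → □q

A defining formula is □□q → □q (the C4 axiom).
Suppose □□q→□q is valid. Take Rxy and set V(q)={w : xR²w}. Then □□q at x, so □q at x, so q at y, i.e. ∃z(Rxz∧Rzy).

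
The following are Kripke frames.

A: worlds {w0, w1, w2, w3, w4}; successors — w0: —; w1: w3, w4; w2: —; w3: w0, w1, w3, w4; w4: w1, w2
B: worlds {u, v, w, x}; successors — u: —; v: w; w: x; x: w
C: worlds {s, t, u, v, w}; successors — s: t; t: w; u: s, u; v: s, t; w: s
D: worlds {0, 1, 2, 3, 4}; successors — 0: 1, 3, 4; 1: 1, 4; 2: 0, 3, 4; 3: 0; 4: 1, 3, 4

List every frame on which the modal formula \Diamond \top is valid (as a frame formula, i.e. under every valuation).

C, D

The schema corresponds to seriality: \forall x \exists y Rxy.
A: fails — world w0 has no successor.
B: fails — world u has no successor.
C: holds.
D: holds.
Valid on: C, D.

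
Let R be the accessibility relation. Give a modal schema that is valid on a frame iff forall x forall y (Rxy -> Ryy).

The condition is shift-reflexivity. The T□ schema □(□p → p) defines it.
Suppose □(□p→p) is valid. Take Rxy and set V(p)={w : Ryw}. Then at y, □p holds; since □(□p→p) at x, □p→p at y, so p at y, i.e. Ryy.

□(□p → p)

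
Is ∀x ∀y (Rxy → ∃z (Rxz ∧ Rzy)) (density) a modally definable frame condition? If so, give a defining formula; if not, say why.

Yes, by □□p → □p

This is a Sahlqvist condition; the C4 axiom □□p → □p defines it.
Suppose □□p→□p is valid. Take Rxy and set V(p)={w : xR²w}. Then □□p at x, so □p at x, so p at y, i.e. ∃z(Rxz∧Rzy).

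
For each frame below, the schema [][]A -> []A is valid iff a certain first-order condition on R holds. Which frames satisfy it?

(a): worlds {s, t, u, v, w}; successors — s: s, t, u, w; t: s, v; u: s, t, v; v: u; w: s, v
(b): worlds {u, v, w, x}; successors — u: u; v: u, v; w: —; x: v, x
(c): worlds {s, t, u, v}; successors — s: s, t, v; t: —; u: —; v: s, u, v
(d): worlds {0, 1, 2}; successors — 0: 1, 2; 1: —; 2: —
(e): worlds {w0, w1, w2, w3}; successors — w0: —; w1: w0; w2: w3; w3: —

This is the axiom for density; its first-order frame correspondent is forall x forall y (Rxy -> exists z (Rxz & Rzy)).
(a): fails — Rtv but no z with Rtz and Rzv.
(b): ✓.
(c): ✓.
(d): fails — R01 but no z with R0z and Rz1.
(e): fails — Rw1w0 but no z with Rw1z and Rzw0.
Valid on: (b), (c).

(b), (c)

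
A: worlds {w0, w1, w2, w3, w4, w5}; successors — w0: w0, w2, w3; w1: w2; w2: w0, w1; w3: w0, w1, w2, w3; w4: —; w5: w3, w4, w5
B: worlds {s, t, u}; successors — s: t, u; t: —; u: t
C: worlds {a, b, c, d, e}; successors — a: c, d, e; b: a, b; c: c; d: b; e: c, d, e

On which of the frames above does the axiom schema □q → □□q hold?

The schema corresponds to transitivity: ∀x ∀y ∀z (Rxy ∧ Ryz → Rxz).
A: fails — Rw1w2 and Rw2w0 but not Rw1w0.
B: satisfies the condition.
C: fails — Rba and Rae but not Rbe.
Valid on: B.

B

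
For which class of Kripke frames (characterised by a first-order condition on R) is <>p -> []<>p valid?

This is the 5 axiom.
It corresponds to the Euclidean property: forall x forall y forall z (Rxy & Rxz -> Ryz).

the Euclidean property: forall x forall y forall z (Rxy & Rxz -> Ryz)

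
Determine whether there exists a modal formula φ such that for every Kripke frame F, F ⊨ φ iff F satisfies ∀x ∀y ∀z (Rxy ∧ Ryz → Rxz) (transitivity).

Definable; □p → □□p defines it

The condition is transitivity. A defining modal formula is □p → □□p.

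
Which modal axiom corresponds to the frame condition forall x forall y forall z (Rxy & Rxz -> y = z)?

A defining formula is ◇s → □s (the CD axiom).
Suppose ◇s→□s is valid. Take Rxy, Rxz and set V(s)={y}. Then ◇s at x, so □s at x, so s at z, i.e. z=y.

◇s → □s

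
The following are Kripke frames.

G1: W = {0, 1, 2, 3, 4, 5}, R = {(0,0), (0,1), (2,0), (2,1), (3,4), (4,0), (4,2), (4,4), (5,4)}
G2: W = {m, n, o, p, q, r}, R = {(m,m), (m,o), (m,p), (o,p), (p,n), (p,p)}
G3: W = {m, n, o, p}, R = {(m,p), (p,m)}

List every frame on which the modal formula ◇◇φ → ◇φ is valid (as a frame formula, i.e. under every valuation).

none

The schema corresponds to transitivity: ∀x ∀y ∀z (Rxy ∧ Ryz → Rxz).
G1: fails — R34 and R40 but not R30.
G2: fails — Rop and Rpn but not Ron.
G3: fails — Rpm and Rmp but not Rpp.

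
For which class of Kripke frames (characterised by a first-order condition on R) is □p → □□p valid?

This is the 4 axiom.
Its frame correspondent is transitivity — ∀x ∀y ∀z (Rxy ∧ Ryz → Rxz).

transitivity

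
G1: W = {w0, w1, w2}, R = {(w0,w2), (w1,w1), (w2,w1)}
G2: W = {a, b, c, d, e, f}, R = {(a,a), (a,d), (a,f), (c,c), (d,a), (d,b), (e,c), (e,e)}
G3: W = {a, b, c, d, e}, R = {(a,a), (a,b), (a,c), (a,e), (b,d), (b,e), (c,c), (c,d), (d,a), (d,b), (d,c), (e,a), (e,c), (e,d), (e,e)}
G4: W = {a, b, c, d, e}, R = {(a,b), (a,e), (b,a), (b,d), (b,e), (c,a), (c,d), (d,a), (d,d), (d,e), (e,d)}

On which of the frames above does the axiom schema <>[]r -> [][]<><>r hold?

G1, G3, G4

This is the axiom for a generalized confluence (Geach) condition; its first-order frame correspondent is forall x forall y forall z ((xRy & x R^2 z) -> exists w (yRw & z R^2 w)).
G1: satisfies the condition.
G2: fails — aRa, aR²b but no w with aRw and bR²w.
G3: satisfies the condition.
G4: satisfies the condition.
Valid on: G1, G3, G4.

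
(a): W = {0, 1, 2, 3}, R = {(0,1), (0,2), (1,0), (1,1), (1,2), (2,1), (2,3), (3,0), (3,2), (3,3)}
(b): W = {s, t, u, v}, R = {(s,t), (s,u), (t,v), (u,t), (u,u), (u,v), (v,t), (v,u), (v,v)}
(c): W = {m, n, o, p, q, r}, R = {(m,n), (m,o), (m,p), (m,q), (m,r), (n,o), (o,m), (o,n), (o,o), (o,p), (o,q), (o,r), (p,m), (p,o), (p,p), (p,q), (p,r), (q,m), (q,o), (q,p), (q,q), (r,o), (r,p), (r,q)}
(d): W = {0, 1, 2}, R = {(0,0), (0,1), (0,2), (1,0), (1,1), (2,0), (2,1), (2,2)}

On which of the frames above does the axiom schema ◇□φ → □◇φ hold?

This is the axiom for convergence; its first-order frame correspondent is ∀x ∀y ∀z (Rxy ∧ Rxz → ∃w (Ryw ∧ Rzw)).
(a): holds.
(b): holds.
(c): holds.
(d): holds.

(a), (b), (c), (d)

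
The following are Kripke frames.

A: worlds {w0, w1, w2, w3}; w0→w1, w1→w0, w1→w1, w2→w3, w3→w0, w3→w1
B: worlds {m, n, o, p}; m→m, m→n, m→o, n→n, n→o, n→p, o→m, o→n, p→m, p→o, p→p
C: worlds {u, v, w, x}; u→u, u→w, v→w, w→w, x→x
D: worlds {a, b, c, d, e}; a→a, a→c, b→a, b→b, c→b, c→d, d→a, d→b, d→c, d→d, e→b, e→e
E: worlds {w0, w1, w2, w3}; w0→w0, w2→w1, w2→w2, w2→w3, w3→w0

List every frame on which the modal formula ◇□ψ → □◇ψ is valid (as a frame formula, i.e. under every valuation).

A, B, C

Frame correspondent (Sahlqvist): ∀x ∀y ∀z (Rxy ∧ Rxz → ∃w (Ryw ∧ Rzw)) — i.e. convergence.
A: satisfies the condition.
B: satisfies the condition.
C: satisfies the condition.
D: fails — Raa and Rac but a and c have no common successor.
E: fails — Rw2w1 and Rw2w1 but w1 and w1 have no common successor.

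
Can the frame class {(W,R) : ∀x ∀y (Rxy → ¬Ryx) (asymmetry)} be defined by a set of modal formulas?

If a class were modally definable it would be closed under surjective bounded morphisms (Goldblatt–Thomason).
The 5-cycle (worlds w0,w1,w2,w3,w4 with w0→w1→w2→w3→w4→w0) is asymmetric. Mapping every world to a single reflexive point • is a surjective bounded morphism, and the reflexive point is not asymmetric (R•• but asymmetry requires ¬R••).
So the class is not modally definable.

Not modally definable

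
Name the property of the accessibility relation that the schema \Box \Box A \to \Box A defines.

Suppose □□A→□A is valid. Take Rxy and set V(A)={w : xR²w}. Then □□A at x, so □A at x, so A at y, i.e. ∃z(Rxz∧Rzy).

density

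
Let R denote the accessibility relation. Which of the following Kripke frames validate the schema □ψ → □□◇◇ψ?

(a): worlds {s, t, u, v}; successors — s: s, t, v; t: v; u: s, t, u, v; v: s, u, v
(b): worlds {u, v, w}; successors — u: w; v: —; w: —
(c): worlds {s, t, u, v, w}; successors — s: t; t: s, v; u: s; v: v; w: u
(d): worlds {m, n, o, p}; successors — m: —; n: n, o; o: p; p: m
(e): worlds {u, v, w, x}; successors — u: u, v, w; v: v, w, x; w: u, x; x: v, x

(a), (b), (e)

Frame correspondent (Sahlqvist): ∀x ∀z (xR²z → ∃w (xRw ∧ zR²w)) — i.e. a generalized confluence (Geach) condition.
(a): ✓.
(b): ✓.
(c): fails — sR²s but no w* with sRw* and sR²w*.
(d): fails — nR²o but no w with nRw and oR²w.
(e): ✓.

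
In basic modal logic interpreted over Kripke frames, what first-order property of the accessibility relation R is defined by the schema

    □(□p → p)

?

Suppose □(□p→p) is valid. Take Rxy and set V(p)={w : Ryw}. Then at y, □p holds; since □(□p→p) at x, □p→p at y, so p at y, i.e. Ryy.

Shift-reflexivity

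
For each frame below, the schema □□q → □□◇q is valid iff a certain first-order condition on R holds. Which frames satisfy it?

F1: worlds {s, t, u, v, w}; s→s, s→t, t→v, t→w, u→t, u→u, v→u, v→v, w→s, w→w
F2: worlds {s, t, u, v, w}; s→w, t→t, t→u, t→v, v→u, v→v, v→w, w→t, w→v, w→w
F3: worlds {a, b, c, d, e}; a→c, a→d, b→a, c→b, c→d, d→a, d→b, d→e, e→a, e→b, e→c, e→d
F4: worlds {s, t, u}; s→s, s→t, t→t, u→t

F1, F4

This is the axiom for a generalized confluence (Geach) condition; its first-order frame correspondent is ∀x ∀z (xR²z → ∃w (xR²w ∧ zRw)).
F1: condition met.
F2: fails — tR²u but no w* with tR²w* and uRw*.
F3: fails — bR²d but no w with bR²w and dRw.
F4: condition met.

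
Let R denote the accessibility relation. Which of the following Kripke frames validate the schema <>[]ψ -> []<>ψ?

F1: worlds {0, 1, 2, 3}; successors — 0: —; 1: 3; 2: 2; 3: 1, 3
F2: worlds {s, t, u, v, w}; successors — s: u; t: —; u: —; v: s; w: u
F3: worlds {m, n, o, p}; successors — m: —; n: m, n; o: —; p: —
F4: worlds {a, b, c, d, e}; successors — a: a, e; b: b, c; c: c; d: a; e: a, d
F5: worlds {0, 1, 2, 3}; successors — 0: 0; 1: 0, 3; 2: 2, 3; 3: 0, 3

F1, F4, F5

Frame correspondent (Sahlqvist): forall x forall y forall z (Rxy & Rxz -> exists w (Ryw & Rzw)) — i.e. convergence.
F1: condition met.
F2: fails — Rsu and Rsu but u and u have no common successor.
F3: fails — Rnn and Rnm but n and m have no common successor.
F4: condition met.
F5: condition met.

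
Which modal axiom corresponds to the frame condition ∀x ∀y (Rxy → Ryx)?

The condition is symmetry. The B schema r → □◇r defines it.
Suppose r→□◇r is valid. Take Rxy and set V(r)={x}. Then r at x, so □◇r at x, so ◇r at y, so some z with Ryz has r; z=x, i.e. Ryx.

r → □◇r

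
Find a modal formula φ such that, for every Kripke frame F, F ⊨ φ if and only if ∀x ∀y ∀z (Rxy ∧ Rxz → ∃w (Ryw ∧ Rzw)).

A defining formula is ◇□s → □◇s (the .2 axiom).

◇□s → □◇s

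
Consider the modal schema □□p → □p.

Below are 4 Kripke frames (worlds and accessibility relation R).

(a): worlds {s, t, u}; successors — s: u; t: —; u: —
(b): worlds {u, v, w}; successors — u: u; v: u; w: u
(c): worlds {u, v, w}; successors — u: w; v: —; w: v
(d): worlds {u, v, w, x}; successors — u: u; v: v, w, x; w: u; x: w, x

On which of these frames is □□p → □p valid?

(b), (d)

Frame correspondent (Sahlqvist): ∀x ∀y (Rxy → ∃z (Rxz ∧ Rzy)) — i.e. density.
(a): fails — Rsu but no z with Rsz and Rzu.
(b): ✓.
(c): fails — Ruw but no z with Ruz and Rzw.
(d): ✓.
Valid on: (b), (d).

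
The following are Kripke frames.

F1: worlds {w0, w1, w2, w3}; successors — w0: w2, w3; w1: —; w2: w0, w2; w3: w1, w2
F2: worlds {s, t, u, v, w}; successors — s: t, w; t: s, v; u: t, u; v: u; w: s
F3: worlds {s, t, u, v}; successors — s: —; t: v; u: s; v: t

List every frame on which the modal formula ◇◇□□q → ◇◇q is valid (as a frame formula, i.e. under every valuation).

The schema corresponds to a generalized confluence (Geach) condition: ∀x ∀y (xR²y → ∃w (yR²w ∧ xR²w)).
F1: fails — w0R²w1 but no w with w1R²w and w0R²w.
F2: fails — sR²v but no w* with vR²w* and sR²w*.
F3: satisfies the condition.
Valid on: F3.

F3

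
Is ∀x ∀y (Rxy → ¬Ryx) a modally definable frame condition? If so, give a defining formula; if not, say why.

No

If a class were modally definable it would be closed under surjective bounded morphisms (Goldblatt–Thomason).
The 3-cycle (worlds 0,1,2 with 0→1→2→0) is asymmetric. Mapping every world to a single reflexive point • is a surjective bounded morphism, and the reflexive point is not asymmetric (R•• but asymmetry requires ¬R••).
So no modal formula (or set of formulas) defines exactly the asymmetric frames.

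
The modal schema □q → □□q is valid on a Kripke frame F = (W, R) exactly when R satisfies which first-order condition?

transitivity: ∀x ∀y ∀z (Rxy ∧ Ryz → Rxz)

This is the 4 axiom.
It corresponds to transitivity: ∀x ∀y ∀z (Rxy ∧ Ryz → Rxz).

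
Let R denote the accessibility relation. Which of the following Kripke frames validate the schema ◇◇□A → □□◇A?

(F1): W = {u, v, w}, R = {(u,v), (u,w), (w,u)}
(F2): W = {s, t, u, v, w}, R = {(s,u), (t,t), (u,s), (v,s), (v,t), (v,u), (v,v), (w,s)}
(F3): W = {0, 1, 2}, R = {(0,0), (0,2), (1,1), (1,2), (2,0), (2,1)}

The schema corresponds to a generalized confluence (Geach) condition: ∀x ∀y ∀z ((xR²y ∧ xR²z) → ∃w (yRw ∧ zRw)).
(F1): fails — wR²v, wR²v but no t with vRt and vRt.
(F2): fails — vR²s, vR²t but no w* with sRw* and tRw*.
(F3): satisfies the condition.

(F3)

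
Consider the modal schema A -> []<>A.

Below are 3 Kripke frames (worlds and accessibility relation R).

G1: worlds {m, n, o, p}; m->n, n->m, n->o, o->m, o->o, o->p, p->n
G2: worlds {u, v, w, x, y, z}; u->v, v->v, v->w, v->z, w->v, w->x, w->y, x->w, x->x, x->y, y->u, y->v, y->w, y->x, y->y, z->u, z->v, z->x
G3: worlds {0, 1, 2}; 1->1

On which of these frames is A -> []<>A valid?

G3

This is the axiom for symmetry; its first-order frame correspondent is forall x forall y (Rxy -> Ryx).
G1: fails — Rom but not Rmo.
G2: fails — Ruv but not Rvu.
G3: condition met.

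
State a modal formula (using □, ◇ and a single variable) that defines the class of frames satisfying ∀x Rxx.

□p → p

The condition is reflexivity. The T schema □p → p defines it.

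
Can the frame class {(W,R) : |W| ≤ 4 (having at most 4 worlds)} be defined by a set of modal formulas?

Modal frame validity is preserved under disjoint unions.
Any modal formula valid on each of 5 disjoint one-world frames is valid on their disjoint union (validity is preserved under disjoint unions). Each one-world frame has |W|=1≤4, but the union has |W|=5.
So no modal formula (or set of formulas) defines exactly the |W|≤4 frames.

No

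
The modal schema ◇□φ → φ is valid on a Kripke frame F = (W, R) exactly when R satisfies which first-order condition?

symmetry: ∀x ∀y (Rxy → Ryx)

Equivalently (dual form): φ → □◇φ.
Suppose φ→□◇φ is valid. Take Rxy and set V(φ)={x}. Then φ at x, so □◇φ at x, so ◇φ at y, so some z with Ryz has φ; z=x, i.e. Ryx.
Conversely, on a frame with symmetry the schema holds at every world under every valuation.
Frame condition: ∀x ∀y (Rxy → Ryx).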